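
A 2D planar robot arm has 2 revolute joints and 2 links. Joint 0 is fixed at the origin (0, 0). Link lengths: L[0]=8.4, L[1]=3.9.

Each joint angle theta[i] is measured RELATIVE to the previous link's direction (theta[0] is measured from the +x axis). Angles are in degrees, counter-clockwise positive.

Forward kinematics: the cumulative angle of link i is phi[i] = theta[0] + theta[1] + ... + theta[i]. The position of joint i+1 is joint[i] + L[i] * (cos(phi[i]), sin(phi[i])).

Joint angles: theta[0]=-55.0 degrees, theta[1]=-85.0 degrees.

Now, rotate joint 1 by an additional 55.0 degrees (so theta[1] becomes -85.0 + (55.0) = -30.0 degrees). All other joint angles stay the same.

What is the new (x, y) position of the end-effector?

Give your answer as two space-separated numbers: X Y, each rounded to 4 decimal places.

Answer: 5.1579 -10.7660

Derivation:
joint[0] = (0.0000, 0.0000)  (base)
link 0: phi[0] = -55 = -55 deg
  cos(-55 deg) = 0.5736, sin(-55 deg) = -0.8192
  joint[1] = (0.0000, 0.0000) + 8.4 * (0.5736, -0.8192) = (0.0000 + 4.8180, 0.0000 + -6.8809) = (4.8180, -6.8809)
link 1: phi[1] = -55 + -30 = -85 deg
  cos(-85 deg) = 0.0872, sin(-85 deg) = -0.9962
  joint[2] = (4.8180, -6.8809) + 3.9 * (0.0872, -0.9962) = (4.8180 + 0.3399, -6.8809 + -3.8852) = (5.1579, -10.7660)
End effector: (5.1579, -10.7660)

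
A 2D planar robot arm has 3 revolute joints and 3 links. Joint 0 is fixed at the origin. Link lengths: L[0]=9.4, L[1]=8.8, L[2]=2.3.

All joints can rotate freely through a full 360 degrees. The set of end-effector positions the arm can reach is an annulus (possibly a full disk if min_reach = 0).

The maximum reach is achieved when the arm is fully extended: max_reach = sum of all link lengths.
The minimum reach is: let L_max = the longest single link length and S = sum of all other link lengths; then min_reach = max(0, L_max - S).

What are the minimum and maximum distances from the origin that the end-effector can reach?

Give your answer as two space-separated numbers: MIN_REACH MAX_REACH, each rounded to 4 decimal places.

Link lengths: [9.4, 8.8, 2.3]
max_reach = 9.4 + 8.8 + 2.3 = 20.5
L_max = max([9.4, 8.8, 2.3]) = 9.4
S (sum of others) = 20.5 - 9.4 = 11.1
min_reach = max(0, 9.4 - 11.1) = max(0, -1.7) = 0

Answer: 0.0000 20.5000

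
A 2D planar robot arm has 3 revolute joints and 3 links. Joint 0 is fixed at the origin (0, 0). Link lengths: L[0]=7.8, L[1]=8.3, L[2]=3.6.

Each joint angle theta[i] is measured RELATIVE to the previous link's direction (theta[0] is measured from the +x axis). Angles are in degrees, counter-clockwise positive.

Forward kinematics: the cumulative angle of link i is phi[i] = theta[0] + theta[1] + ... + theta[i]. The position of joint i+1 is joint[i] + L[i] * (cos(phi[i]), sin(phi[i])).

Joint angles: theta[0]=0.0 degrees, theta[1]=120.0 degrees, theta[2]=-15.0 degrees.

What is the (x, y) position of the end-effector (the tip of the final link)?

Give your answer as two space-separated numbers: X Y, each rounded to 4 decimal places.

Answer: 2.7183 10.6653

Derivation:
joint[0] = (0.0000, 0.0000)  (base)
link 0: phi[0] = 0 = 0 deg
  cos(0 deg) = 1.0000, sin(0 deg) = 0.0000
  joint[1] = (0.0000, 0.0000) + 7.8 * (1.0000, 0.0000) = (0.0000 + 7.8000, 0.0000 + 0.0000) = (7.8000, 0.0000)
link 1: phi[1] = 0 + 120 = 120 deg
  cos(120 deg) = -0.5000, sin(120 deg) = 0.8660
  joint[2] = (7.8000, 0.0000) + 8.3 * (-0.5000, 0.8660) = (7.8000 + -4.1500, 0.0000 + 7.1880) = (3.6500, 7.1880)
link 2: phi[2] = 0 + 120 + -15 = 105 deg
  cos(105 deg) = -0.2588, sin(105 deg) = 0.9659
  joint[3] = (3.6500, 7.1880) + 3.6 * (-0.2588, 0.9659) = (3.6500 + -0.9317, 7.1880 + 3.4773) = (2.7183, 10.6653)
End effector: (2.7183, 10.6653)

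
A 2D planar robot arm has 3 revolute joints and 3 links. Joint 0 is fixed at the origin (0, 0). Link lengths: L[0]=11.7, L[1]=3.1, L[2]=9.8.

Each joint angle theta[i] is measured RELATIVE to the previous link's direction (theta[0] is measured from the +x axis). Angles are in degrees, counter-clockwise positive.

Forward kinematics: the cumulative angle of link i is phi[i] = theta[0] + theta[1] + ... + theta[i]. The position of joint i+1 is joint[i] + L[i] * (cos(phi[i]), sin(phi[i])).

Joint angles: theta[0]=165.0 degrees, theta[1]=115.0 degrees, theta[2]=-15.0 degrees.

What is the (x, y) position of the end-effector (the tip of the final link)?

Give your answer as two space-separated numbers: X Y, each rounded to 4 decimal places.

joint[0] = (0.0000, 0.0000)  (base)
link 0: phi[0] = 165 = 165 deg
  cos(165 deg) = -0.9659, sin(165 deg) = 0.2588
  joint[1] = (0.0000, 0.0000) + 11.7 * (-0.9659, 0.2588) = (0.0000 + -11.3013, 0.0000 + 3.0282) = (-11.3013, 3.0282)
link 1: phi[1] = 165 + 115 = 280 deg
  cos(280 deg) = 0.1736, sin(280 deg) = -0.9848
  joint[2] = (-11.3013, 3.0282) + 3.1 * (0.1736, -0.9848) = (-11.3013 + 0.5383, 3.0282 + -3.0529) = (-10.7630, -0.0247)
link 2: phi[2] = 165 + 115 + -15 = 265 deg
  cos(265 deg) = -0.0872, sin(265 deg) = -0.9962
  joint[3] = (-10.7630, -0.0247) + 9.8 * (-0.0872, -0.9962) = (-10.7630 + -0.8541, -0.0247 + -9.7627) = (-11.6171, -9.7874)
End effector: (-11.6171, -9.7874)

Answer: -11.6171 -9.7874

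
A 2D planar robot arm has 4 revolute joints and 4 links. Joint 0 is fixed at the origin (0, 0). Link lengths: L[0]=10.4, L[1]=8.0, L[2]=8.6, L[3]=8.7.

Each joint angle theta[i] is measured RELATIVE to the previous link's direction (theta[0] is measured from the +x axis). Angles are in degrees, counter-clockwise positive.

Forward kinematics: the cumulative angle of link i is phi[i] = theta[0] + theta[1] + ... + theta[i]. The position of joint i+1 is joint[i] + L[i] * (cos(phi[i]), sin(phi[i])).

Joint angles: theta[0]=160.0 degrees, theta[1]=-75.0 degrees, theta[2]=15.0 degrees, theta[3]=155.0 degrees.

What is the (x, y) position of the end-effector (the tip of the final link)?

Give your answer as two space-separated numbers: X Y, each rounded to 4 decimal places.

Answer: -12.8207 11.5924

Derivation:
joint[0] = (0.0000, 0.0000)  (base)
link 0: phi[0] = 160 = 160 deg
  cos(160 deg) = -0.9397, sin(160 deg) = 0.3420
  joint[1] = (0.0000, 0.0000) + 10.4 * (-0.9397, 0.3420) = (0.0000 + -9.7728, 0.0000 + 3.5570) = (-9.7728, 3.5570)
link 1: phi[1] = 160 + -75 = 85 deg
  cos(85 deg) = 0.0872, sin(85 deg) = 0.9962
  joint[2] = (-9.7728, 3.5570) + 8 * (0.0872, 0.9962) = (-9.7728 + 0.6972, 3.5570 + 7.9696) = (-9.0756, 11.5266)
link 2: phi[2] = 160 + -75 + 15 = 100 deg
  cos(100 deg) = -0.1736, sin(100 deg) = 0.9848
  joint[3] = (-9.0756, 11.5266) + 8.6 * (-0.1736, 0.9848) = (-9.0756 + -1.4934, 11.5266 + 8.4693) = (-10.5689, 19.9959)
link 3: phi[3] = 160 + -75 + 15 + 155 = 255 deg
  cos(255 deg) = -0.2588, sin(255 deg) = -0.9659
  joint[4] = (-10.5689, 19.9959) + 8.7 * (-0.2588, -0.9659) = (-10.5689 + -2.2517, 19.9959 + -8.4036) = (-12.8207, 11.5924)
End effector: (-12.8207, 11.5924)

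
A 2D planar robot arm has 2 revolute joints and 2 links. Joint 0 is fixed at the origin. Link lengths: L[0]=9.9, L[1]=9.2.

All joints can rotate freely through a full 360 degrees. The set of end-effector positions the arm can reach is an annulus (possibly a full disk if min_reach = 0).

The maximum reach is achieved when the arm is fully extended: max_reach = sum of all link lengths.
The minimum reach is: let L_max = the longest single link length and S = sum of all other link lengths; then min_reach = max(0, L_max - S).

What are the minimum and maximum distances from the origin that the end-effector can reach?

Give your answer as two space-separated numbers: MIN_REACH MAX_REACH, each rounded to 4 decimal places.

Link lengths: [9.9, 9.2]
max_reach = 9.9 + 9.2 = 19.1
L_max = max([9.9, 9.2]) = 9.9
S (sum of others) = 19.1 - 9.9 = 9.2
min_reach = max(0, 9.9 - 9.2) = max(0, 0.7) = 0.7

Answer: 0.7000 19.1000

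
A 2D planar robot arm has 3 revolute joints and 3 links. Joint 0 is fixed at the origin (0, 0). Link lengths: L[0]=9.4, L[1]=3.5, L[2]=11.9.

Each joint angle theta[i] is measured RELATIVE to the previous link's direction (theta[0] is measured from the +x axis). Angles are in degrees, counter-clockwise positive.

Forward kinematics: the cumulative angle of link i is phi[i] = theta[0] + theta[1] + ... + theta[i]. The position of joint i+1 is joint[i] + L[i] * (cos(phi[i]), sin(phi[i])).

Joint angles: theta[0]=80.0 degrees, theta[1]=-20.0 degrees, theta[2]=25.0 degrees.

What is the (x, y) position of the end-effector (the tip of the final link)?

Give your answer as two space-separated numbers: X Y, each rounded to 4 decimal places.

joint[0] = (0.0000, 0.0000)  (base)
link 0: phi[0] = 80 = 80 deg
  cos(80 deg) = 0.1736, sin(80 deg) = 0.9848
  joint[1] = (0.0000, 0.0000) + 9.4 * (0.1736, 0.9848) = (0.0000 + 1.6323, 0.0000 + 9.2572) = (1.6323, 9.2572)
link 1: phi[1] = 80 + -20 = 60 deg
  cos(60 deg) = 0.5000, sin(60 deg) = 0.8660
  joint[2] = (1.6323, 9.2572) + 3.5 * (0.5000, 0.8660) = (1.6323 + 1.7500, 9.2572 + 3.0311) = (3.3823, 12.2883)
link 2: phi[2] = 80 + -20 + 25 = 85 deg
  cos(85 deg) = 0.0872, sin(85 deg) = 0.9962
  joint[3] = (3.3823, 12.2883) + 11.9 * (0.0872, 0.9962) = (3.3823 + 1.0372, 12.2883 + 11.8547) = (4.4194, 24.1430)
End effector: (4.4194, 24.1430)

Answer: 4.4194 24.1430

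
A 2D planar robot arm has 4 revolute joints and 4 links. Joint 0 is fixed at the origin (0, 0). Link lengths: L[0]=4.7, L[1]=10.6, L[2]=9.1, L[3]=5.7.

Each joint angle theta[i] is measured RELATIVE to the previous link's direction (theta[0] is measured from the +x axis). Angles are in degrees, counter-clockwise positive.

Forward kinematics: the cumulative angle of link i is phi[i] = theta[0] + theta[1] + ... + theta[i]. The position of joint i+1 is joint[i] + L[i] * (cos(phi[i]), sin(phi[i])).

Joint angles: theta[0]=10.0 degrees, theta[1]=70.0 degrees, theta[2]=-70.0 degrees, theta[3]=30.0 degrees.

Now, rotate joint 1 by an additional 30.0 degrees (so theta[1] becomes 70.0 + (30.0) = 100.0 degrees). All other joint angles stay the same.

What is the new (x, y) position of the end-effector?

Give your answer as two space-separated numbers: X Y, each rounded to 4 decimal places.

joint[0] = (0.0000, 0.0000)  (base)
link 0: phi[0] = 10 = 10 deg
  cos(10 deg) = 0.9848, sin(10 deg) = 0.1736
  joint[1] = (0.0000, 0.0000) + 4.7 * (0.9848, 0.1736) = (0.0000 + 4.6286, 0.0000 + 0.8161) = (4.6286, 0.8161)
link 1: phi[1] = 10 + 100 = 110 deg
  cos(110 deg) = -0.3420, sin(110 deg) = 0.9397
  joint[2] = (4.6286, 0.8161) + 10.6 * (-0.3420, 0.9397) = (4.6286 + -3.6254, 0.8161 + 9.9607) = (1.0032, 10.7769)
link 2: phi[2] = 10 + 100 + -70 = 40 deg
  cos(40 deg) = 0.7660, sin(40 deg) = 0.6428
  joint[3] = (1.0032, 10.7769) + 9.1 * (0.7660, 0.6428) = (1.0032 + 6.9710, 10.7769 + 5.8494) = (7.9742, 16.6263)
link 3: phi[3] = 10 + 100 + -70 + 30 = 70 deg
  cos(70 deg) = 0.3420, sin(70 deg) = 0.9397
  joint[4] = (7.9742, 16.6263) + 5.7 * (0.3420, 0.9397) = (7.9742 + 1.9495, 16.6263 + 5.3562) = (9.9237, 21.9825)
End effector: (9.9237, 21.9825)

Answer: 9.9237 21.9825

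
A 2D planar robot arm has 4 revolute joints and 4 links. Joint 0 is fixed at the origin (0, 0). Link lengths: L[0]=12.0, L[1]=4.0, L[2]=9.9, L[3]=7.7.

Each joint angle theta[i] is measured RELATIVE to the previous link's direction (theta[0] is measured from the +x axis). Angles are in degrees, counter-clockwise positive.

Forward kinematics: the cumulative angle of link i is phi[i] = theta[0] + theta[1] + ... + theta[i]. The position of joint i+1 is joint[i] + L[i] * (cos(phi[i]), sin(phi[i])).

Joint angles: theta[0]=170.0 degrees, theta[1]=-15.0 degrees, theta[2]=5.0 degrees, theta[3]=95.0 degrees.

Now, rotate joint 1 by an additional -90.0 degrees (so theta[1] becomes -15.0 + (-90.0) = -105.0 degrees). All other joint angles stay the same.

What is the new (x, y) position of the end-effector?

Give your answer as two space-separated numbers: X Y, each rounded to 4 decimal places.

Answer: -14.1788 17.0049

Derivation:
joint[0] = (0.0000, 0.0000)  (base)
link 0: phi[0] = 170 = 170 deg
  cos(170 deg) = -0.9848, sin(170 deg) = 0.1736
  joint[1] = (0.0000, 0.0000) + 12 * (-0.9848, 0.1736) = (0.0000 + -11.8177, 0.0000 + 2.0838) = (-11.8177, 2.0838)
link 1: phi[1] = 170 + -105 = 65 deg
  cos(65 deg) = 0.4226, sin(65 deg) = 0.9063
  joint[2] = (-11.8177, 2.0838) + 4 * (0.4226, 0.9063) = (-11.8177 + 1.6905, 2.0838 + 3.6252) = (-10.1272, 5.7090)
link 2: phi[2] = 170 + -105 + 5 = 70 deg
  cos(70 deg) = 0.3420, sin(70 deg) = 0.9397
  joint[3] = (-10.1272, 5.7090) + 9.9 * (0.3420, 0.9397) = (-10.1272 + 3.3860, 5.7090 + 9.3030) = (-6.7412, 15.0120)
link 3: phi[3] = 170 + -105 + 5 + 95 = 165 deg
  cos(165 deg) = -0.9659, sin(165 deg) = 0.2588
  joint[4] = (-6.7412, 15.0120) + 7.7 * (-0.9659, 0.2588) = (-6.7412 + -7.4376, 15.0120 + 1.9929) = (-14.1788, 17.0049)
End effector: (-14.1788, 17.0049)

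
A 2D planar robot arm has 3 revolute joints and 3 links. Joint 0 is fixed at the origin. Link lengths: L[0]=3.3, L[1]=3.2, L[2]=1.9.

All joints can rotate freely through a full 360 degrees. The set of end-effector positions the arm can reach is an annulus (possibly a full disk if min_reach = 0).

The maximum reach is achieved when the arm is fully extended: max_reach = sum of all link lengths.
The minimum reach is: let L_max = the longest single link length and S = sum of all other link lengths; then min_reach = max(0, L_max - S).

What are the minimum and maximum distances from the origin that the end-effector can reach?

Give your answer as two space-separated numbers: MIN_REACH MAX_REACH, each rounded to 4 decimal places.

Answer: 0.0000 8.4000

Derivation:
Link lengths: [3.3, 3.2, 1.9]
max_reach = 3.3 + 3.2 + 1.9 = 8.4
L_max = max([3.3, 3.2, 1.9]) = 3.3
S (sum of others) = 8.4 - 3.3 = 5.1
min_reach = max(0, 3.3 - 5.1) = max(0, -1.8) = 0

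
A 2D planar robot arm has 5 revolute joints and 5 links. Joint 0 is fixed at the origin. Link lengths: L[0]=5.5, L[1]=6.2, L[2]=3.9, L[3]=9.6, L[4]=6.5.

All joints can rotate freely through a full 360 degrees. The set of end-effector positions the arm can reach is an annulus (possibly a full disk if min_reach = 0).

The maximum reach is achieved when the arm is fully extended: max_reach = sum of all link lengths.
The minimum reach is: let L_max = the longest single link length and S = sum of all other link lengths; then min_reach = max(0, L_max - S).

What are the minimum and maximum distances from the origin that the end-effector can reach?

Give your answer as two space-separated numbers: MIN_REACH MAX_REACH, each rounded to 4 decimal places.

Link lengths: [5.5, 6.2, 3.9, 9.6, 6.5]
max_reach = 5.5 + 6.2 + 3.9 + 9.6 + 6.5 = 31.7
L_max = max([5.5, 6.2, 3.9, 9.6, 6.5]) = 9.6
S (sum of others) = 31.7 - 9.6 = 22.1
min_reach = max(0, 9.6 - 22.1) = max(0, -12.5) = 0

Answer: 0.0000 31.7000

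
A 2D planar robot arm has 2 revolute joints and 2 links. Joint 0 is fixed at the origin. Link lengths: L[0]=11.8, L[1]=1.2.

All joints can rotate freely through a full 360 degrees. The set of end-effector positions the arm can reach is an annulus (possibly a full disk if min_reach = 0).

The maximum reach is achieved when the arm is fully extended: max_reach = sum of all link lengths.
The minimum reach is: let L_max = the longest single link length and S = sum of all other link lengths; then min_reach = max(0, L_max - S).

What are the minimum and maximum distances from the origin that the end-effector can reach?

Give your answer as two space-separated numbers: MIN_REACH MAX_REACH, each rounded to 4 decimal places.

Answer: 10.6000 13.0000

Derivation:
Link lengths: [11.8, 1.2]
max_reach = 11.8 + 1.2 = 13
L_max = max([11.8, 1.2]) = 11.8
S (sum of others) = 13 - 11.8 = 1.2
min_reach = max(0, 11.8 - 1.2) = max(0, 10.6) = 10.6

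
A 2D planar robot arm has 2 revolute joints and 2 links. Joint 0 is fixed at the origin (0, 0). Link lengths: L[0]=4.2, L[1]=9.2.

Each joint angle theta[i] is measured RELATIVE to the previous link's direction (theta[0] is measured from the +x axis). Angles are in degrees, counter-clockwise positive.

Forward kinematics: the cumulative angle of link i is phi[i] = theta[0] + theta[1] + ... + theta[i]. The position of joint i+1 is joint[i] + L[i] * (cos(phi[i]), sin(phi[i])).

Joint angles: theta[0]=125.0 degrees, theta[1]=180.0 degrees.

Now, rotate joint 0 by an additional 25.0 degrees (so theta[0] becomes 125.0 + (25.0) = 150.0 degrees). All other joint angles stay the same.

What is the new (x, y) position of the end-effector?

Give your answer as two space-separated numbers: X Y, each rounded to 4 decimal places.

joint[0] = (0.0000, 0.0000)  (base)
link 0: phi[0] = 150 = 150 deg
  cos(150 deg) = -0.8660, sin(150 deg) = 0.5000
  joint[1] = (0.0000, 0.0000) + 4.2 * (-0.8660, 0.5000) = (0.0000 + -3.6373, 0.0000 + 2.1000) = (-3.6373, 2.1000)
link 1: phi[1] = 150 + 180 = 330 deg
  cos(330 deg) = 0.8660, sin(330 deg) = -0.5000
  joint[2] = (-3.6373, 2.1000) + 9.2 * (0.8660, -0.5000) = (-3.6373 + 7.9674, 2.1000 + -4.6000) = (4.3301, -2.5000)
End effector: (4.3301, -2.5000)

Answer: 4.3301 -2.5000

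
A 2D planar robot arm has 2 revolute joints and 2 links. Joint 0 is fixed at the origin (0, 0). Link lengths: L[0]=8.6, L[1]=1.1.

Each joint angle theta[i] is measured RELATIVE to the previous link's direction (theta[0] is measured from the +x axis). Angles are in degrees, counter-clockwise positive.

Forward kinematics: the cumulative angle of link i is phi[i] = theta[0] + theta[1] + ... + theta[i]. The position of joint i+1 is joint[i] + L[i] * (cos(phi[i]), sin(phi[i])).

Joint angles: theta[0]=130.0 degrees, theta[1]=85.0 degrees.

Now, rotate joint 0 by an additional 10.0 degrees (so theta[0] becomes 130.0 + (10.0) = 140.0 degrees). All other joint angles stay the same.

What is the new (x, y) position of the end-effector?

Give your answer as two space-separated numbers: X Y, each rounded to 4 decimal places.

joint[0] = (0.0000, 0.0000)  (base)
link 0: phi[0] = 140 = 140 deg
  cos(140 deg) = -0.7660, sin(140 deg) = 0.6428
  joint[1] = (0.0000, 0.0000) + 8.6 * (-0.7660, 0.6428) = (0.0000 + -6.5880, 0.0000 + 5.5280) = (-6.5880, 5.5280)
link 1: phi[1] = 140 + 85 = 225 deg
  cos(225 deg) = -0.7071, sin(225 deg) = -0.7071
  joint[2] = (-6.5880, 5.5280) + 1.1 * (-0.7071, -0.7071) = (-6.5880 + -0.7778, 5.5280 + -0.7778) = (-7.3658, 4.7502)
End effector: (-7.3658, 4.7502)

Answer: -7.3658 4.7502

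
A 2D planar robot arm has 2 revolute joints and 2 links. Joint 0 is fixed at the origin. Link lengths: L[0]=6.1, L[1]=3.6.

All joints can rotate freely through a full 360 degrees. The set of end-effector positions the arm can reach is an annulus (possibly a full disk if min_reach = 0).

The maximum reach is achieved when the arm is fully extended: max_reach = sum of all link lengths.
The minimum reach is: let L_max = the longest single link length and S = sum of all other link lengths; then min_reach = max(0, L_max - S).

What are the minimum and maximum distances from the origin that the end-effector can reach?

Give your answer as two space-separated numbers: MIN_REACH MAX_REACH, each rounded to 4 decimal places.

Answer: 2.5000 9.7000

Derivation:
Link lengths: [6.1, 3.6]
max_reach = 6.1 + 3.6 = 9.7
L_max = max([6.1, 3.6]) = 6.1
S (sum of others) = 9.7 - 6.1 = 3.6
min_reach = max(0, 6.1 - 3.6) = max(0, 2.5) = 2.5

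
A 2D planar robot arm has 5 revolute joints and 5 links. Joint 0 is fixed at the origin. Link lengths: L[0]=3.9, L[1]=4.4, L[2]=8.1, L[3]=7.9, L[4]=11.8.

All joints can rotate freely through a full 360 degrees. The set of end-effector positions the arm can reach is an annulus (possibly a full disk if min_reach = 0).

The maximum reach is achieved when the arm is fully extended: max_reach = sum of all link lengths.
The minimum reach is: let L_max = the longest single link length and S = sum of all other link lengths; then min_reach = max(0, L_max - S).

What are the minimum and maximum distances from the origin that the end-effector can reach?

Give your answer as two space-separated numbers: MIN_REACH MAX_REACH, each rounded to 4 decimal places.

Answer: 0.0000 36.1000

Derivation:
Link lengths: [3.9, 4.4, 8.1, 7.9, 11.8]
max_reach = 3.9 + 4.4 + 8.1 + 7.9 + 11.8 = 36.1
L_max = max([3.9, 4.4, 8.1, 7.9, 11.8]) = 11.8
S (sum of others) = 36.1 - 11.8 = 24.3
min_reach = max(0, 11.8 - 24.3) = max(0, -12.5) = 0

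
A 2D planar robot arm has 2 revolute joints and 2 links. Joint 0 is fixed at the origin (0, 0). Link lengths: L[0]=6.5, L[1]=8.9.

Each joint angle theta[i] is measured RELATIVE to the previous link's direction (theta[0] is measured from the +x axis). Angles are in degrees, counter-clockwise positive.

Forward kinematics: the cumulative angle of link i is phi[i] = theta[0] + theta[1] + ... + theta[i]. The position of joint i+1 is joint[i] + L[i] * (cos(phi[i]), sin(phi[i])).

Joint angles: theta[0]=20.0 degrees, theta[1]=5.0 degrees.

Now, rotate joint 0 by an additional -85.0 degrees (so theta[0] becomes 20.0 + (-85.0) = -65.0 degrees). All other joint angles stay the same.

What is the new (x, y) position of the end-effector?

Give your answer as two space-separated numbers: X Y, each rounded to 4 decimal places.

Answer: 7.1970 -13.5986

Derivation:
joint[0] = (0.0000, 0.0000)  (base)
link 0: phi[0] = -65 = -65 deg
  cos(-65 deg) = 0.4226, sin(-65 deg) = -0.9063
  joint[1] = (0.0000, 0.0000) + 6.5 * (0.4226, -0.9063) = (0.0000 + 2.7470, 0.0000 + -5.8910) = (2.7470, -5.8910)
link 1: phi[1] = -65 + 5 = -60 deg
  cos(-60 deg) = 0.5000, sin(-60 deg) = -0.8660
  joint[2] = (2.7470, -5.8910) + 8.9 * (0.5000, -0.8660) = (2.7470 + 4.4500, -5.8910 + -7.7076) = (7.1970, -13.5986)
End effector: (7.1970, -13.5986)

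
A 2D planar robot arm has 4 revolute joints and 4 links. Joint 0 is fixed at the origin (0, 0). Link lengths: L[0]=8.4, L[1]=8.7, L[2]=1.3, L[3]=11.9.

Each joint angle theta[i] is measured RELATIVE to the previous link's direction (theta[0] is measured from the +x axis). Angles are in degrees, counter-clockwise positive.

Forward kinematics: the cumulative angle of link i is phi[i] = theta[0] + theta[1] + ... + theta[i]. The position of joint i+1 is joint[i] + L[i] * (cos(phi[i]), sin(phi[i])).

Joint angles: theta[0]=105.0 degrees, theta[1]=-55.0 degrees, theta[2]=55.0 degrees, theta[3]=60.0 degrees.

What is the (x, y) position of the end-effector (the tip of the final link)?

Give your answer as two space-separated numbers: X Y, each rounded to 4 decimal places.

Answer: -8.4128 19.1140

Derivation:
joint[0] = (0.0000, 0.0000)  (base)
link 0: phi[0] = 105 = 105 deg
  cos(105 deg) = -0.2588, sin(105 deg) = 0.9659
  joint[1] = (0.0000, 0.0000) + 8.4 * (-0.2588, 0.9659) = (0.0000 + -2.1741, 0.0000 + 8.1138) = (-2.1741, 8.1138)
link 1: phi[1] = 105 + -55 = 50 deg
  cos(50 deg) = 0.6428, sin(50 deg) = 0.7660
  joint[2] = (-2.1741, 8.1138) + 8.7 * (0.6428, 0.7660) = (-2.1741 + 5.5923, 8.1138 + 6.6646) = (3.4182, 14.7784)
link 2: phi[2] = 105 + -55 + 55 = 105 deg
  cos(105 deg) = -0.2588, sin(105 deg) = 0.9659
  joint[3] = (3.4182, 14.7784) + 1.3 * (-0.2588, 0.9659) = (3.4182 + -0.3365, 14.7784 + 1.2557) = (3.0817, 16.0341)
link 3: phi[3] = 105 + -55 + 55 + 60 = 165 deg
  cos(165 deg) = -0.9659, sin(165 deg) = 0.2588
  joint[4] = (3.0817, 16.0341) + 11.9 * (-0.9659, 0.2588) = (3.0817 + -11.4945, 16.0341 + 3.0799) = (-8.4128, 19.1140)
End effector: (-8.4128, 19.1140)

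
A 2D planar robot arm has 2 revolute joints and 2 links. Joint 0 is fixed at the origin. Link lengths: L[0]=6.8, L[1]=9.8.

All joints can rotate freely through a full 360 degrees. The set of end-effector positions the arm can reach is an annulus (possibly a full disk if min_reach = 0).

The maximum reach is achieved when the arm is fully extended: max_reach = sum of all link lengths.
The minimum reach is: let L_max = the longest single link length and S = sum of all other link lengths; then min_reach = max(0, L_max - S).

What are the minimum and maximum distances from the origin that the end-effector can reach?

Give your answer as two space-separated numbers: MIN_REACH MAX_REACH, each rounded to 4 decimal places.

Link lengths: [6.8, 9.8]
max_reach = 6.8 + 9.8 = 16.6
L_max = max([6.8, 9.8]) = 9.8
S (sum of others) = 16.6 - 9.8 = 6.8
min_reach = max(0, 9.8 - 6.8) = max(0, 3) = 3

Answer: 3.0000 16.6000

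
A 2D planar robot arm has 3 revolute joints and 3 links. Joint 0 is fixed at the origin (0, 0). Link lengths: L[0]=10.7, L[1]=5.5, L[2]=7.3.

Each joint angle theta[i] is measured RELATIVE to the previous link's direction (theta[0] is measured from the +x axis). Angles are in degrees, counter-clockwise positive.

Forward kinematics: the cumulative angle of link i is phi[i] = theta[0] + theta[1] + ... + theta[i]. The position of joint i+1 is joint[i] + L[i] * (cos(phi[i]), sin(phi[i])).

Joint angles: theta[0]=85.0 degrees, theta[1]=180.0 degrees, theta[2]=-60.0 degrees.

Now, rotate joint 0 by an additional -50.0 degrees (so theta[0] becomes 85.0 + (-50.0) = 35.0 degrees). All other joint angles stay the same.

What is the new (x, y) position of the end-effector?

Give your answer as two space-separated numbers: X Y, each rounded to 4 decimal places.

joint[0] = (0.0000, 0.0000)  (base)
link 0: phi[0] = 35 = 35 deg
  cos(35 deg) = 0.8192, sin(35 deg) = 0.5736
  joint[1] = (0.0000, 0.0000) + 10.7 * (0.8192, 0.5736) = (0.0000 + 8.7649, 0.0000 + 6.1373) = (8.7649, 6.1373)
link 1: phi[1] = 35 + 180 = 215 deg
  cos(215 deg) = -0.8192, sin(215 deg) = -0.5736
  joint[2] = (8.7649, 6.1373) + 5.5 * (-0.8192, -0.5736) = (8.7649 + -4.5053, 6.1373 + -3.1547) = (4.2596, 2.9826)
link 2: phi[2] = 35 + 180 + -60 = 155 deg
  cos(155 deg) = -0.9063, sin(155 deg) = 0.4226
  joint[3] = (4.2596, 2.9826) + 7.3 * (-0.9063, 0.4226) = (4.2596 + -6.6160, 2.9826 + 3.0851) = (-2.3565, 6.0677)
End effector: (-2.3565, 6.0677)

Answer: -2.3565 6.0677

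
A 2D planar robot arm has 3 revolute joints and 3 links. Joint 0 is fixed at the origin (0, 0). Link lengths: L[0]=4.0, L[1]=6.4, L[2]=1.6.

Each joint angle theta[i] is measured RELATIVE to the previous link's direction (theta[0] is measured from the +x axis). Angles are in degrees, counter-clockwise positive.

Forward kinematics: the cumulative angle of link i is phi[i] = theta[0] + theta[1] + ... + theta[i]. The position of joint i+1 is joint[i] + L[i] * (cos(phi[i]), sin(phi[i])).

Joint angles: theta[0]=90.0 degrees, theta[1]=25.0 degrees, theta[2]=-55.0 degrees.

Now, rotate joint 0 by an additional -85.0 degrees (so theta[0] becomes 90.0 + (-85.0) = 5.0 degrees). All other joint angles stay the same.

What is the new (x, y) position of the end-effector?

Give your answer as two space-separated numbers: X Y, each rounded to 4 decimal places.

Answer: 10.9774 2.8724

Derivation:
joint[0] = (0.0000, 0.0000)  (base)
link 0: phi[0] = 5 = 5 deg
  cos(5 deg) = 0.9962, sin(5 deg) = 0.0872
  joint[1] = (0.0000, 0.0000) + 4 * (0.9962, 0.0872) = (0.0000 + 3.9848, 0.0000 + 0.3486) = (3.9848, 0.3486)
link 1: phi[1] = 5 + 25 = 30 deg
  cos(30 deg) = 0.8660, sin(30 deg) = 0.5000
  joint[2] = (3.9848, 0.3486) + 6.4 * (0.8660, 0.5000) = (3.9848 + 5.5426, 0.3486 + 3.2000) = (9.5273, 3.5486)
link 2: phi[2] = 5 + 25 + -55 = -25 deg
  cos(-25 deg) = 0.9063, sin(-25 deg) = -0.4226
  joint[3] = (9.5273, 3.5486) + 1.6 * (0.9063, -0.4226) = (9.5273 + 1.4501, 3.5486 + -0.6762) = (10.9774, 2.8724)
End effector: (10.9774, 2.8724)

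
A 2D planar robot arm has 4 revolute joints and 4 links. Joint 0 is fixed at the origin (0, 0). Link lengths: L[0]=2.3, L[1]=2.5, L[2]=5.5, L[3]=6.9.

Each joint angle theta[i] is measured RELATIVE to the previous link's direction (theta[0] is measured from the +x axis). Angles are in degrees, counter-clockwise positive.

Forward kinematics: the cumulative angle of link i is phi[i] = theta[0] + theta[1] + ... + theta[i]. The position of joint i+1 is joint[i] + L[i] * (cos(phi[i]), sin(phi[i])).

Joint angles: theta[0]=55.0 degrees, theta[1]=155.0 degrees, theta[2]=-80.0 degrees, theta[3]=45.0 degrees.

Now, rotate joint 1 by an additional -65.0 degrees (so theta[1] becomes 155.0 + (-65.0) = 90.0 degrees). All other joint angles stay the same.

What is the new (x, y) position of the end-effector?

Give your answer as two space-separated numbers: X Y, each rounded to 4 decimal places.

Answer: -0.7642 14.7866

Derivation:
joint[0] = (0.0000, 0.0000)  (base)
link 0: phi[0] = 55 = 55 deg
  cos(55 deg) = 0.5736, sin(55 deg) = 0.8192
  joint[1] = (0.0000, 0.0000) + 2.3 * (0.5736, 0.8192) = (0.0000 + 1.3192, 0.0000 + 1.8840) = (1.3192, 1.8840)
link 1: phi[1] = 55 + 90 = 145 deg
  cos(145 deg) = -0.8192, sin(145 deg) = 0.5736
  joint[2] = (1.3192, 1.8840) + 2.5 * (-0.8192, 0.5736) = (1.3192 + -2.0479, 1.8840 + 1.4339) = (-0.7287, 3.3180)
link 2: phi[2] = 55 + 90 + -80 = 65 deg
  cos(65 deg) = 0.4226, sin(65 deg) = 0.9063
  joint[3] = (-0.7287, 3.3180) + 5.5 * (0.4226, 0.9063) = (-0.7287 + 2.3244, 3.3180 + 4.9847) = (1.5957, 8.3027)
link 3: phi[3] = 55 + 90 + -80 + 45 = 110 deg
  cos(110 deg) = -0.3420, sin(110 deg) = 0.9397
  joint[4] = (1.5957, 8.3027) + 6.9 * (-0.3420, 0.9397) = (1.5957 + -2.3599, 8.3027 + 6.4839) = (-0.7642, 14.7866)
End effector: (-0.7642, 14.7866)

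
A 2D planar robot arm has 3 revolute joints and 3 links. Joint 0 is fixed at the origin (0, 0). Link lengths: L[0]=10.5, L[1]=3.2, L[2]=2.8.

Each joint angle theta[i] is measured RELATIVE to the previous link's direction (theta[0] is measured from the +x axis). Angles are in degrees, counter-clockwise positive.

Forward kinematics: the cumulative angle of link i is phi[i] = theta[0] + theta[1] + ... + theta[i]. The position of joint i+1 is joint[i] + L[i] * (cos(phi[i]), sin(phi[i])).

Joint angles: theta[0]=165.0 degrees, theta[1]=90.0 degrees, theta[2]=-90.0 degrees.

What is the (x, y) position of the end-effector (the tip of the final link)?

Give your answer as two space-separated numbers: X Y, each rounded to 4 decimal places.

joint[0] = (0.0000, 0.0000)  (base)
link 0: phi[0] = 165 = 165 deg
  cos(165 deg) = -0.9659, sin(165 deg) = 0.2588
  joint[1] = (0.0000, 0.0000) + 10.5 * (-0.9659, 0.2588) = (0.0000 + -10.1422, 0.0000 + 2.7176) = (-10.1422, 2.7176)
link 1: phi[1] = 165 + 90 = 255 deg
  cos(255 deg) = -0.2588, sin(255 deg) = -0.9659
  joint[2] = (-10.1422, 2.7176) + 3.2 * (-0.2588, -0.9659) = (-10.1422 + -0.8282, 2.7176 + -3.0910) = (-10.9704, -0.3734)
link 2: phi[2] = 165 + 90 + -90 = 165 deg
  cos(165 deg) = -0.9659, sin(165 deg) = 0.2588
  joint[3] = (-10.9704, -0.3734) + 2.8 * (-0.9659, 0.2588) = (-10.9704 + -2.7046, -0.3734 + 0.7247) = (-13.6750, 0.3513)
End effector: (-13.6750, 0.3513)

Answer: -13.6750 0.3513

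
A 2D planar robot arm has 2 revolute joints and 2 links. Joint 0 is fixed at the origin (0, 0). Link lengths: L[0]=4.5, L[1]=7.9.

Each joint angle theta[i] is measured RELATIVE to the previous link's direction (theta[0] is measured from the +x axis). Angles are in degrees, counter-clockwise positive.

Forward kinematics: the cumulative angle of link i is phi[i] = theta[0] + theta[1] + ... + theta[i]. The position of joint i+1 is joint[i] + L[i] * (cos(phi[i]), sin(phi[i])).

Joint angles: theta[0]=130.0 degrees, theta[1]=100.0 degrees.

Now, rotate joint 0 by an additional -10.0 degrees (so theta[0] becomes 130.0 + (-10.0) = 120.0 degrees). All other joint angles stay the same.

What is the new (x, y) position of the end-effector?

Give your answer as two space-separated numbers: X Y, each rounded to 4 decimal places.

Answer: -8.3018 -1.1809

Derivation:
joint[0] = (0.0000, 0.0000)  (base)
link 0: phi[0] = 120 = 120 deg
  cos(120 deg) = -0.5000, sin(120 deg) = 0.8660
  joint[1] = (0.0000, 0.0000) + 4.5 * (-0.5000, 0.8660) = (0.0000 + -2.2500, 0.0000 + 3.8971) = (-2.2500, 3.8971)
link 1: phi[1] = 120 + 100 = 220 deg
  cos(220 deg) = -0.7660, sin(220 deg) = -0.6428
  joint[2] = (-2.2500, 3.8971) + 7.9 * (-0.7660, -0.6428) = (-2.2500 + -6.0518, 3.8971 + -5.0780) = (-8.3018, -1.1809)
End effector: (-8.3018, -1.1809)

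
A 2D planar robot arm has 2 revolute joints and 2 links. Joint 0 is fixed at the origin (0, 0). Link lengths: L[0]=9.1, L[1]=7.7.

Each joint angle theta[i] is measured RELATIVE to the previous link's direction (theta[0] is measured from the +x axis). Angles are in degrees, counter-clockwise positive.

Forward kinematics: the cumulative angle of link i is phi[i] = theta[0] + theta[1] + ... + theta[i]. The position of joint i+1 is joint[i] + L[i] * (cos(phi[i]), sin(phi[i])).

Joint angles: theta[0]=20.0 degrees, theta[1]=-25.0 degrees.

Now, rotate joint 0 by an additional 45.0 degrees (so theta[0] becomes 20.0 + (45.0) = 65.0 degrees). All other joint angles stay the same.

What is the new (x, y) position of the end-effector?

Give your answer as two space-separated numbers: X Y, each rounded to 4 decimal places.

joint[0] = (0.0000, 0.0000)  (base)
link 0: phi[0] = 65 = 65 deg
  cos(65 deg) = 0.4226, sin(65 deg) = 0.9063
  joint[1] = (0.0000, 0.0000) + 9.1 * (0.4226, 0.9063) = (0.0000 + 3.8458, 0.0000 + 8.2474) = (3.8458, 8.2474)
link 1: phi[1] = 65 + -25 = 40 deg
  cos(40 deg) = 0.7660, sin(40 deg) = 0.6428
  joint[2] = (3.8458, 8.2474) + 7.7 * (0.7660, 0.6428) = (3.8458 + 5.8985, 8.2474 + 4.9495) = (9.7444, 13.1969)
End effector: (9.7444, 13.1969)

Answer: 9.7444 13.1969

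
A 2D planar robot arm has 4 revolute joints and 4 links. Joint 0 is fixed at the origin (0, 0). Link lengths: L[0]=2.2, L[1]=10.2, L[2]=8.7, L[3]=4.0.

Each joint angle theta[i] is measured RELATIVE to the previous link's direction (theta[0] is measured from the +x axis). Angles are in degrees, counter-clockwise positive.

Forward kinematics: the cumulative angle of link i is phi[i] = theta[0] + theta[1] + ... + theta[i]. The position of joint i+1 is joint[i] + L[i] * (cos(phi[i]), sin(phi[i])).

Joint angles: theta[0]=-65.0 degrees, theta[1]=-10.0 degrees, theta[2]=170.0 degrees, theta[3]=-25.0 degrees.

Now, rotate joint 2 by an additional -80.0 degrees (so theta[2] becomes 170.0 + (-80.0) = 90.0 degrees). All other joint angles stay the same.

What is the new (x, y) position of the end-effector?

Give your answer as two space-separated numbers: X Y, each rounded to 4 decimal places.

joint[0] = (0.0000, 0.0000)  (base)
link 0: phi[0] = -65 = -65 deg
  cos(-65 deg) = 0.4226, sin(-65 deg) = -0.9063
  joint[1] = (0.0000, 0.0000) + 2.2 * (0.4226, -0.9063) = (0.0000 + 0.9298, 0.0000 + -1.9939) = (0.9298, -1.9939)
link 1: phi[1] = -65 + -10 = -75 deg
  cos(-75 deg) = 0.2588, sin(-75 deg) = -0.9659
  joint[2] = (0.9298, -1.9939) + 10.2 * (0.2588, -0.9659) = (0.9298 + 2.6400, -1.9939 + -9.8524) = (3.5697, -11.8463)
link 2: phi[2] = -65 + -10 + 90 = 15 deg
  cos(15 deg) = 0.9659, sin(15 deg) = 0.2588
  joint[3] = (3.5697, -11.8463) + 8.7 * (0.9659, 0.2588) = (3.5697 + 8.4036, -11.8463 + 2.2517) = (11.9733, -9.5946)
link 3: phi[3] = -65 + -10 + 90 + -25 = -10 deg
  cos(-10 deg) = 0.9848, sin(-10 deg) = -0.1736
  joint[4] = (11.9733, -9.5946) + 4 * (0.9848, -0.1736) = (11.9733 + 3.9392, -9.5946 + -0.6946) = (15.9125, -10.2892)
End effector: (15.9125, -10.2892)

Answer: 15.9125 -10.2892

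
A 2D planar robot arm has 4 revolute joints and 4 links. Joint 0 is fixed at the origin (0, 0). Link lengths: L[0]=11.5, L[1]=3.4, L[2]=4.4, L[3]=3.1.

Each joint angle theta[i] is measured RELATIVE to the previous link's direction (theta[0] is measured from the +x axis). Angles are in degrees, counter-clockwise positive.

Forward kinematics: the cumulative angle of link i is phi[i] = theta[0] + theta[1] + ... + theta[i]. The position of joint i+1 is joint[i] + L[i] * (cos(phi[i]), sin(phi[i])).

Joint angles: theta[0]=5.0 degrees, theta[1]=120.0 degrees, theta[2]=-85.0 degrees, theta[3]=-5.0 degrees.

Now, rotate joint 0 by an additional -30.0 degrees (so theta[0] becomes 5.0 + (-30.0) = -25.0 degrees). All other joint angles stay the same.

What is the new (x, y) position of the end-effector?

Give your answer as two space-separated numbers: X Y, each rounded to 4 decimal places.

joint[0] = (0.0000, 0.0000)  (base)
link 0: phi[0] = -25 = -25 deg
  cos(-25 deg) = 0.9063, sin(-25 deg) = -0.4226
  joint[1] = (0.0000, 0.0000) + 11.5 * (0.9063, -0.4226) = (0.0000 + 10.4225, 0.0000 + -4.8601) = (10.4225, -4.8601)
link 1: phi[1] = -25 + 120 = 95 deg
  cos(95 deg) = -0.0872, sin(95 deg) = 0.9962
  joint[2] = (10.4225, -4.8601) + 3.4 * (-0.0872, 0.9962) = (10.4225 + -0.2963, -4.8601 + 3.3871) = (10.1262, -1.4730)
link 2: phi[2] = -25 + 120 + -85 = 10 deg
  cos(10 deg) = 0.9848, sin(10 deg) = 0.1736
  joint[3] = (10.1262, -1.4730) + 4.4 * (0.9848, 0.1736) = (10.1262 + 4.3332, -1.4730 + 0.7641) = (14.4594, -0.7090)
link 3: phi[3] = -25 + 120 + -85 + -5 = 5 deg
  cos(5 deg) = 0.9962, sin(5 deg) = 0.0872
  joint[4] = (14.4594, -0.7090) + 3.1 * (0.9962, 0.0872) = (14.4594 + 3.0882, -0.7090 + 0.2702) = (17.5476, -0.4388)
End effector: (17.5476, -0.4388)

Answer: 17.5476 -0.4388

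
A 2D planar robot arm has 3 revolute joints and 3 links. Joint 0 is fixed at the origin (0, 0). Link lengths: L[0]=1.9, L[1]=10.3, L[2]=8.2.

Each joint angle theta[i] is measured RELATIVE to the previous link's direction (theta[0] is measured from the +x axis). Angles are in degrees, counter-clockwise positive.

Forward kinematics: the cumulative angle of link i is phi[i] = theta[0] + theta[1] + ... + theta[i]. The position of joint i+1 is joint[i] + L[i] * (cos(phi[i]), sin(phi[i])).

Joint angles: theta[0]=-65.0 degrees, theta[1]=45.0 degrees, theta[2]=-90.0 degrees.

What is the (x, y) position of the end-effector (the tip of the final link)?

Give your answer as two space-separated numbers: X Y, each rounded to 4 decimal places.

joint[0] = (0.0000, 0.0000)  (base)
link 0: phi[0] = -65 = -65 deg
  cos(-65 deg) = 0.4226, sin(-65 deg) = -0.9063
  joint[1] = (0.0000, 0.0000) + 1.9 * (0.4226, -0.9063) = (0.0000 + 0.8030, 0.0000 + -1.7220) = (0.8030, -1.7220)
link 1: phi[1] = -65 + 45 = -20 deg
  cos(-20 deg) = 0.9397, sin(-20 deg) = -0.3420
  joint[2] = (0.8030, -1.7220) + 10.3 * (0.9397, -0.3420) = (0.8030 + 9.6788, -1.7220 + -3.5228) = (10.4818, -5.2448)
link 2: phi[2] = -65 + 45 + -90 = -110 deg
  cos(-110 deg) = -0.3420, sin(-110 deg) = -0.9397
  joint[3] = (10.4818, -5.2448) + 8.2 * (-0.3420, -0.9397) = (10.4818 + -2.8046, -5.2448 + -7.7055) = (7.6772, -12.9503)
End effector: (7.6772, -12.9503)

Answer: 7.6772 -12.9503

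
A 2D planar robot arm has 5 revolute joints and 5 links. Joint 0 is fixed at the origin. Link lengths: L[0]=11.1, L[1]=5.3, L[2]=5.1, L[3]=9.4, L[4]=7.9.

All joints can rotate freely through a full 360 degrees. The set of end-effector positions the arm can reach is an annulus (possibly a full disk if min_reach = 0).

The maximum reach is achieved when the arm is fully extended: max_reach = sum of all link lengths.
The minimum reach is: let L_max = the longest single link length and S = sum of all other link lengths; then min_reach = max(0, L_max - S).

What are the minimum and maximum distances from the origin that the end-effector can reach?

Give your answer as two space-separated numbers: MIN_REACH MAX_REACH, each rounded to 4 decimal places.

Link lengths: [11.1, 5.3, 5.1, 9.4, 7.9]
max_reach = 11.1 + 5.3 + 5.1 + 9.4 + 7.9 = 38.8
L_max = max([11.1, 5.3, 5.1, 9.4, 7.9]) = 11.1
S (sum of others) = 38.8 - 11.1 = 27.7
min_reach = max(0, 11.1 - 27.7) = max(0, -16.6) = 0

Answer: 0.0000 38.8000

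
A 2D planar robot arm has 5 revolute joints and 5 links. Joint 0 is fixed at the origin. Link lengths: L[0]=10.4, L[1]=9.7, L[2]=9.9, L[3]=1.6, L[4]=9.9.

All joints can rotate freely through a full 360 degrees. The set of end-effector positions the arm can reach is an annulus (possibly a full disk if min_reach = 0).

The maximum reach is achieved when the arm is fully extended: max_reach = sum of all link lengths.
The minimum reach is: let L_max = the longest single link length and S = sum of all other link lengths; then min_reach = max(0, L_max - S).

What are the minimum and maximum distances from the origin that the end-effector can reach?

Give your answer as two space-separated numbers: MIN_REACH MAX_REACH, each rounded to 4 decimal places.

Link lengths: [10.4, 9.7, 9.9, 1.6, 9.9]
max_reach = 10.4 + 9.7 + 9.9 + 1.6 + 9.9 = 41.5
L_max = max([10.4, 9.7, 9.9, 1.6, 9.9]) = 10.4
S (sum of others) = 41.5 - 10.4 = 31.1
min_reach = max(0, 10.4 - 31.1) = max(0, -20.7) = 0

Answer: 0.0000 41.5000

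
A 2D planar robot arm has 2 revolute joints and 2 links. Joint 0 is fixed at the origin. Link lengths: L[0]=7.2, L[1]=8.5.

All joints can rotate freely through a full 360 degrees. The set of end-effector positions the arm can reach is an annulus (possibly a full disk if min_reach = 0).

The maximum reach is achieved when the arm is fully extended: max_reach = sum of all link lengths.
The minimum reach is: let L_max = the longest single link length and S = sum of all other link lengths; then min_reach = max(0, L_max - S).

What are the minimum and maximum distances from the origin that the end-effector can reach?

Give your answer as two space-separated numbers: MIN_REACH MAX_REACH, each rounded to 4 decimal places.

Answer: 1.3000 15.7000

Derivation:
Link lengths: [7.2, 8.5]
max_reach = 7.2 + 8.5 = 15.7
L_max = max([7.2, 8.5]) = 8.5
S (sum of others) = 15.7 - 8.5 = 7.2
min_reach = max(0, 8.5 - 7.2) = max(0, 1.3) = 1.3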